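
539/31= 17 + 12/31 = 17.39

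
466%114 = 10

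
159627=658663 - 499036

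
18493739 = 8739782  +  9753957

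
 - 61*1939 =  - 118279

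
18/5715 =2/635 = 0.00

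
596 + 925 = 1521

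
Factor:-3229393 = -3229393^1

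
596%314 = 282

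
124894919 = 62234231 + 62660688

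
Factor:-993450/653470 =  - 3^1 * 5^1* 37^1 * 101^( - 1) * 179^1*647^( - 1) = - 99345/65347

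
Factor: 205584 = 2^4*3^1 * 4283^1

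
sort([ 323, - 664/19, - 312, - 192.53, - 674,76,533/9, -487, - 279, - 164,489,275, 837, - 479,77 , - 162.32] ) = [ - 674, - 487, - 479, -312,-279, - 192.53, - 164, - 162.32, - 664/19, 533/9,76,77, 275, 323,489, 837] 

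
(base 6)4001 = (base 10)865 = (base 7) 2344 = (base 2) 1101100001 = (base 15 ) 3ca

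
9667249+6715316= 16382565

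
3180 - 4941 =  - 1761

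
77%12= 5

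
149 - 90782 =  - 90633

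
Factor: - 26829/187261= - 99/691  =  - 3^2*11^1*691^( - 1)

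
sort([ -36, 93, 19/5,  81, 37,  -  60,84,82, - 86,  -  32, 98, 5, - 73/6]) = [ - 86, - 60 ,-36,- 32, - 73/6, 19/5, 5, 37,81,  82, 84, 93,98]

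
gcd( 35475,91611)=3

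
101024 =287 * 352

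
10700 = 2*5350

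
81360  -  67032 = 14328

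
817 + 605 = 1422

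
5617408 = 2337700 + 3279708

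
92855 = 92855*1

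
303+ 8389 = 8692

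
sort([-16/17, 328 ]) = [-16/17,328 ]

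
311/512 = 311/512 = 0.61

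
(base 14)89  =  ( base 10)121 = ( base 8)171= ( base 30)41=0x79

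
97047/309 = 314  +  7/103 = 314.07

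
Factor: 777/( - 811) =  - 3^1*7^1*37^1*811^( - 1)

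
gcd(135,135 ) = 135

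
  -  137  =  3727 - 3864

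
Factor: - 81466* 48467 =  - 3948412622 =-2^1*7^1*11^1 * 17^1 *23^2 * 2851^1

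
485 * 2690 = 1304650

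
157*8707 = 1366999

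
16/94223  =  16/94223 =0.00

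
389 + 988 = 1377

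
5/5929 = 5/5929 =0.00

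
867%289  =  0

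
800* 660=528000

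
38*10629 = 403902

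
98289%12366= 11727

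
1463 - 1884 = -421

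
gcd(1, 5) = 1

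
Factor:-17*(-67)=1139 =17^1*67^1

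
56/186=28/93 = 0.30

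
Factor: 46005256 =2^3*11^1*522787^1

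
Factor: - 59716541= - 41^1*1456501^1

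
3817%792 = 649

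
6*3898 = 23388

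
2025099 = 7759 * 261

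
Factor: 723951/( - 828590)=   -  2^(  -  1 )*3^3 * 5^( - 1)*7^( -2 )*19^ (  -  1 )*89^( - 1)*26813^1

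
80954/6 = 13492+1/3 = 13492.33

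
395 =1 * 395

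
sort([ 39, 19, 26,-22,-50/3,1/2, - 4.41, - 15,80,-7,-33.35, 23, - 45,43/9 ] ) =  [-45, - 33.35,-22,-50/3,-15, - 7, - 4.41, 1/2,43/9,  19 , 23, 26,39,80 ] 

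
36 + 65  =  101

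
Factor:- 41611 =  - 41611^1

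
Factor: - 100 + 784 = 2^2 * 3^2*19^1 = 684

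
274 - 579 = -305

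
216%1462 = 216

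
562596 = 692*813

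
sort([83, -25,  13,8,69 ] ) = [ - 25,8, 13, 69 , 83]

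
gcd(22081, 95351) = 1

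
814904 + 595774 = 1410678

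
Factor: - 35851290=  - 2^1*3^1 * 5^1 * 19^1 * 62897^1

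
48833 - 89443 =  - 40610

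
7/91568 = 7/91568  =  0.00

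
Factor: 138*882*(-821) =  - 99928836 = -2^2*3^3*7^2*23^1*821^1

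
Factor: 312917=11^1*28447^1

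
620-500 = 120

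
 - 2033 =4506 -6539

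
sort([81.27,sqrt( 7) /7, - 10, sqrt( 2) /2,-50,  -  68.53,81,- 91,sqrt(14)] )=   [ - 91, - 68.53, - 50, - 10,sqrt(7 ) /7,  sqrt( 2)/2,sqrt( 14),81  ,  81.27]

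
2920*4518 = 13192560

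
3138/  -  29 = -3138/29 = - 108.21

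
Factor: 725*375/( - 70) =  -54375/14 =- 2^(-1) * 3^1 * 5^4 * 7^( - 1 )*29^1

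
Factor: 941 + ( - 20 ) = 921=3^1*307^1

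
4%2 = 0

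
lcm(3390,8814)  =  44070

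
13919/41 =13919/41 = 339.49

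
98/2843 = 98/2843 = 0.03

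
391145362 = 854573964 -463428602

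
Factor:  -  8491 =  - 7^1*1213^1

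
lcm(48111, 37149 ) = 2934771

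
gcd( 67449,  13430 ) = 1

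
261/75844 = 261/75844 = 0.00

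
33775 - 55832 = - 22057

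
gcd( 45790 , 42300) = 10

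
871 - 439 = 432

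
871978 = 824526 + 47452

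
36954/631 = 36954/631 = 58.56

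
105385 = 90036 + 15349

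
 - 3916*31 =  - 121396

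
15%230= 15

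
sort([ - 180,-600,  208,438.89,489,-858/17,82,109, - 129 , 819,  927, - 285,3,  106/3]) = [ - 600, - 285, - 180,-129, - 858/17,3, 106/3, 82,109,208, 438.89, 489, 819,  927]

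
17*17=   289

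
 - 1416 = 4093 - 5509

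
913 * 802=732226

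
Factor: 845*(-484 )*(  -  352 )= 2^7 * 5^1*11^3*13^2 = 143960960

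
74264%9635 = 6819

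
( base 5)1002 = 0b1111111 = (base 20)67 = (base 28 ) 4F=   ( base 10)127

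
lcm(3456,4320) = 17280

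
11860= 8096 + 3764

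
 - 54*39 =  - 2106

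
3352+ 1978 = 5330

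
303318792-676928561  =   - 373609769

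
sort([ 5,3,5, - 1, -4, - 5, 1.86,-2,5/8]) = [ - 5,-4,  -  2, - 1,5/8,1.86,3, 5, 5]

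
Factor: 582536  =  2^3*72817^1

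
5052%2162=728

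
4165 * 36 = 149940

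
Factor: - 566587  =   - 7^2*31^1*373^1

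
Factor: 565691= 7^1*211^1*383^1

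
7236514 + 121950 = 7358464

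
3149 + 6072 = 9221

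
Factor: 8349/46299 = 11/61=11^1*61^( - 1) 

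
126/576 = 7/32  =  0.22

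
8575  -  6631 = 1944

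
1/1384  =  1/1384 = 0.00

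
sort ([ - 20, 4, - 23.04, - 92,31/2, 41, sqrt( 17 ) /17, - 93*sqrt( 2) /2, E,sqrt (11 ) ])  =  [ - 92, - 93*sqrt(2 )/2,  -  23.04,-20, sqrt( 17 )/17, E,sqrt( 11 ), 4, 31/2, 41]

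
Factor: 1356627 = 3^1*89^1*5081^1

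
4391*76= 333716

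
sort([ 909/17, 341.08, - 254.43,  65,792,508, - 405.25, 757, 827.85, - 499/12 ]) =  [ - 405.25,  -  254.43,  -  499/12, 909/17, 65 , 341.08, 508,757, 792,827.85 ]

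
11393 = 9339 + 2054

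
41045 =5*8209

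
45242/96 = 22621/48=471.27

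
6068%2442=1184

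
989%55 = 54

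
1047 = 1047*1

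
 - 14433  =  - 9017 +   -  5416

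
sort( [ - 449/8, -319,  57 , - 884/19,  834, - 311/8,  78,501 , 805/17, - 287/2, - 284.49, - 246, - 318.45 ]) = [ - 319, - 318.45, - 284.49, - 246, - 287/2, - 449/8,-884/19, - 311/8,  805/17,57, 78, 501,834]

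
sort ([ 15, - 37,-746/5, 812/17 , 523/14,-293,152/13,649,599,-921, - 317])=[ - 921,  -  317, - 293,-746/5, - 37, 152/13, 15, 523/14 , 812/17, 599 , 649]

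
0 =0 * 577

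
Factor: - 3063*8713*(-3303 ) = 88150196457 = 3^3*367^1*1021^1*8713^1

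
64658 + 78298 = 142956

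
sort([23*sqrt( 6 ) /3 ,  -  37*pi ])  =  [ -37 *pi,23*sqrt(6)/3]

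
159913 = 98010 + 61903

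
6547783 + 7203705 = 13751488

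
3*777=2331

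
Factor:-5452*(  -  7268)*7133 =282646095088 = 2^4*7^1*23^1 * 29^1*47^1*79^1*1019^1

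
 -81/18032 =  - 81/18032 = - 0.00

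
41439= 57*727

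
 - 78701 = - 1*78701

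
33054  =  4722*7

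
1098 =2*549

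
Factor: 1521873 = 3^2 * 169097^1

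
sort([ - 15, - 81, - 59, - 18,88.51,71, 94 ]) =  [ - 81, - 59,-18,-15, 71,88.51,94]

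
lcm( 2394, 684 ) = 4788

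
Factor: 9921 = 3^1 * 3307^1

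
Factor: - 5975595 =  - 3^2 * 5^1*19^1*29^1 * 241^1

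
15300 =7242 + 8058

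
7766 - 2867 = 4899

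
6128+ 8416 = 14544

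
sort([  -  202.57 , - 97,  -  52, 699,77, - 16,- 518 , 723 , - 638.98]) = [-638.98,-518,  -  202.57, - 97 ,-52,-16,77 , 699, 723 ]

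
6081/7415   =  6081/7415= 0.82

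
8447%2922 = 2603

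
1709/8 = 1709/8= 213.62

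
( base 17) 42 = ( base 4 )1012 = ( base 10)70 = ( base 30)2a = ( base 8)106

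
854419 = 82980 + 771439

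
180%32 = 20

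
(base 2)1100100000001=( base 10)6401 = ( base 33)5SW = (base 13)2BB5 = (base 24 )B2H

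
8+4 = 12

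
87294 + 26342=113636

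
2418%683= 369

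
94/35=94/35 = 2.69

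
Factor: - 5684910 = -2^1*3^1*5^1*7^1*11^1*23^1*107^1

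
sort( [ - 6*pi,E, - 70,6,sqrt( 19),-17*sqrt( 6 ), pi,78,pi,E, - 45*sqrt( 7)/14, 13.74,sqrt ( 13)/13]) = [ - 70, - 17*sqrt(6), - 6*pi,-45*sqrt( 7)/14,sqrt ( 13 ) /13,E , E,pi,pi, sqrt( 19), 6, 13.74,78 ] 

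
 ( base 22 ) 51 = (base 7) 216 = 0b1101111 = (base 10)111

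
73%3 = 1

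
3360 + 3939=7299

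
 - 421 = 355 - 776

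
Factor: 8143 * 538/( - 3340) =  - 2190467/1670 = -  2^( - 1)*5^ ( - 1 )*17^1*167^( - 1 )*269^1 * 479^1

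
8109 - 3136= 4973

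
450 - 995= - 545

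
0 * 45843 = 0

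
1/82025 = 1/82025 = 0.00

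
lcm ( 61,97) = 5917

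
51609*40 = 2064360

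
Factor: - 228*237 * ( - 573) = 2^2*3^3*19^1*79^1*191^1 = 30962628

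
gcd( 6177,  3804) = 3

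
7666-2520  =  5146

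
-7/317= - 1 + 310/317 = - 0.02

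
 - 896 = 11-907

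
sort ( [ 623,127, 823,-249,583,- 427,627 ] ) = [-427, - 249,127,583,  623, 627,823 ] 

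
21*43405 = 911505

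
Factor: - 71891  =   - 29^1 * 37^1*67^1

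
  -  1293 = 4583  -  5876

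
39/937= 39/937  =  0.04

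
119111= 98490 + 20621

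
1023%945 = 78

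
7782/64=121 +19/32 = 121.59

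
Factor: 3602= 2^1*1801^1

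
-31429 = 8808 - 40237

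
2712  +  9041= 11753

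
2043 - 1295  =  748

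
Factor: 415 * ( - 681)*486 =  - 137350890=- 2^1 * 3^6*5^1 * 83^1 * 227^1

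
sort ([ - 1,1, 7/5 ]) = [ - 1,  1,7/5 ] 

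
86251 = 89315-3064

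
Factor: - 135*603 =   -  81405 = - 3^5*5^1*67^1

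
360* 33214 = 11957040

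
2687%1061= 565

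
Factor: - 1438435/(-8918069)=5^1*47^1*6121^1* 8918069^(-1)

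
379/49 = 379/49 = 7.73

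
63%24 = 15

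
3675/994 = 3+ 99/142 = 3.70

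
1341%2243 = 1341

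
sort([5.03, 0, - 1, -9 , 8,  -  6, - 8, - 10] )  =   [-10, - 9, - 8, - 6, - 1,0,5.03, 8 ] 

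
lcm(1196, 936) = 21528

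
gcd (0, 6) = 6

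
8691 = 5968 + 2723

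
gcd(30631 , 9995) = 1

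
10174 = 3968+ 6206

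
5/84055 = 1/16811 = 0.00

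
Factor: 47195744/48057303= 2^5 * 3^( -1)*7^( -1 )*619^( - 1)*863^1*1709^1*3697^(-1)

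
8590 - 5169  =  3421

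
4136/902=188/41=4.59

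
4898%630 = 488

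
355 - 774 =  - 419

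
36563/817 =44 + 615/817 =44.75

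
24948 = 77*324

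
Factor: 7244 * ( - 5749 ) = -41645756 = -2^2 * 1811^1 * 5749^1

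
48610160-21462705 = 27147455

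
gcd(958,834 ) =2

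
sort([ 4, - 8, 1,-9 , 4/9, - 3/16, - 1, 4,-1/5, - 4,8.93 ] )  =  [ - 9, - 8, - 4 ,-1, - 1/5, - 3/16,4/9, 1,4,4,8.93 ]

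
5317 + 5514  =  10831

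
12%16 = 12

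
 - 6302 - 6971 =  - 13273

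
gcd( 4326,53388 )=6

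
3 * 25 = 75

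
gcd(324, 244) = 4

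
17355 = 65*267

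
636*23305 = 14821980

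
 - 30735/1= - 30735 = - 30735.00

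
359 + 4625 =4984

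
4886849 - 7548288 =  - 2661439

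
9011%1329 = 1037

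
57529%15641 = 10606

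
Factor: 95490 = 2^1* 3^2 * 5^1*1061^1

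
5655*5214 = 29485170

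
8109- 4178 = 3931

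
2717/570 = 143/30 = 4.77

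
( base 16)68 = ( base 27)3N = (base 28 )3k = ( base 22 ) 4G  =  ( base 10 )104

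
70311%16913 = 2659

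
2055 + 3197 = 5252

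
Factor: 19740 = 2^2*3^1*5^1*7^1*47^1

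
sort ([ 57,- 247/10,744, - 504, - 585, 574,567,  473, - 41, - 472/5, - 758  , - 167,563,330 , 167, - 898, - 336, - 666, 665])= [ - 898,-758 , - 666 , - 585, - 504, - 336 ,- 167, - 472/5, - 41, - 247/10,57,167,330, 473,563,567,574,665,  744]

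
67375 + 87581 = 154956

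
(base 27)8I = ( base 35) 6O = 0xea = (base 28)8a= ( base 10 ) 234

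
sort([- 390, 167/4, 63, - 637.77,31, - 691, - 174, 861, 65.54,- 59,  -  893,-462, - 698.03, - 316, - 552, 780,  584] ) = [ - 893, - 698.03, - 691, - 637.77,-552, - 462,  -  390,  -  316, - 174, - 59, 31 , 167/4,63, 65.54,  584,780, 861]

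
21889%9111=3667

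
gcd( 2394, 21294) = 126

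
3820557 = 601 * 6357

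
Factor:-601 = -601^1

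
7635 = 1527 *5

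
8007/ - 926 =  - 9+327/926 = - 8.65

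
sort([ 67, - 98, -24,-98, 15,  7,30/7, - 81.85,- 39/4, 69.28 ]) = [ - 98 ,- 98, - 81.85, - 24, - 39/4, 30/7,7,15, 67 , 69.28 ]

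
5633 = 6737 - 1104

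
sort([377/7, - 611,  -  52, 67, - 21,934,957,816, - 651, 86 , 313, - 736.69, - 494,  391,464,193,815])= [ -736.69,- 651,-611 ,  -  494, - 52,-21, 377/7, 67 , 86,193 , 313,391, 464, 815,816 , 934,957 ]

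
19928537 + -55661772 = -35733235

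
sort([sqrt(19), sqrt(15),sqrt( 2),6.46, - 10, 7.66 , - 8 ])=[ - 10, - 8,sqrt(2), sqrt (15),sqrt ( 19 ), 6.46, 7.66]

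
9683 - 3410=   6273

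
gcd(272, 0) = 272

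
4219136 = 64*65924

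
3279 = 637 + 2642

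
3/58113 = 1/19371 = 0.00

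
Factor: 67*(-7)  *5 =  - 5^1  *7^1*67^1 = - 2345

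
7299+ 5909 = 13208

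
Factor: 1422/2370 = 3/5 = 3^1*5^( - 1)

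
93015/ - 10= - 9302 + 1/2= - 9301.50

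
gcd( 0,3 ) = 3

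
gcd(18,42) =6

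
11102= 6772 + 4330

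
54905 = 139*395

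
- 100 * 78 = -7800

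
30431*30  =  912930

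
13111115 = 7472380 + 5638735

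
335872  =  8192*41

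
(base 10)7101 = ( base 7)26463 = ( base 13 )3303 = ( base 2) 1101110111101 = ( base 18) 13g9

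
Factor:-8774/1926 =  - 41/9 =- 3^( -2) * 41^1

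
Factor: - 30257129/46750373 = - 7^1 * 41^( - 1) * 607^1*7121^1*1140253^( - 1 )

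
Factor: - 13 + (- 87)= - 2^2*5^2 = - 100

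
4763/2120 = 2 + 523/2120=2.25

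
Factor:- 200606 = - 2^1*  7^2*23^1*89^1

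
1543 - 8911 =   -  7368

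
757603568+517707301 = 1275310869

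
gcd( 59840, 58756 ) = 4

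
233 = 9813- 9580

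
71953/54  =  71953/54 = 1332.46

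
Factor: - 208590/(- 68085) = 818/267=2^1*3^( - 1) * 89^( - 1) * 409^1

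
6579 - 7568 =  - 989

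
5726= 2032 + 3694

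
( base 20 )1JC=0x318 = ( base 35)MM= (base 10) 792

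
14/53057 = 14/53057=   0.00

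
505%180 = 145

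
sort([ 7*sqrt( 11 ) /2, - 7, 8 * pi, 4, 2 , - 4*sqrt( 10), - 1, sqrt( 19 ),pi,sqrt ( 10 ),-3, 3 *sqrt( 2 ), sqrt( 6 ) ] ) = [- 4*sqrt ( 10 ), - 7, - 3,-1, 2,sqrt( 6), pi, sqrt (10 ), 4, 3*sqrt( 2), sqrt( 19), 7*sqrt( 11) /2, 8*pi ] 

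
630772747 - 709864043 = -79091296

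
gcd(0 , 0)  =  0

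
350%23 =5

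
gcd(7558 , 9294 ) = 2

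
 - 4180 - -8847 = 4667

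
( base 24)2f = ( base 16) 3F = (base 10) 63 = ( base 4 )333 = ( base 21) 30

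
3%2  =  1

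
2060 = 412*5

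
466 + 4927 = 5393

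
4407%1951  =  505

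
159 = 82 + 77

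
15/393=5/131 = 0.04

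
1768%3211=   1768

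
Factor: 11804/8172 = 3^( - 2) * 13^1 = 13/9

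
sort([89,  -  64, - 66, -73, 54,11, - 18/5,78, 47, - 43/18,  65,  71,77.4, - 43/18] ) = [ - 73, -66, - 64,- 18/5, - 43/18,-43/18,11,47, 54,65,71,77.4,78, 89 ]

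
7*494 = 3458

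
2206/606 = 3 + 194/303 = 3.64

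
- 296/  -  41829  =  296/41829 = 0.01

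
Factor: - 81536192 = -2^6*653^1*1951^1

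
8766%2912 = 30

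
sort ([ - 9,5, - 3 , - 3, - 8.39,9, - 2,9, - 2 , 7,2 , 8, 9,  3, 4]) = [ - 9 ,-8.39, - 3, - 3,-2, - 2,2,3,4,5,7,8,9,9, 9] 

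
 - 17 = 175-192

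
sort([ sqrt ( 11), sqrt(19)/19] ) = [sqrt( 19 ) /19,  sqrt( 11 ) ] 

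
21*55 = 1155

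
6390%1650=1440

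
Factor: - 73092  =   - 2^2*3^1*6091^1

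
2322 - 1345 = 977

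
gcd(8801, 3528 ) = 1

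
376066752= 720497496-344430744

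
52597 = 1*52597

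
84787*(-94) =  - 7969978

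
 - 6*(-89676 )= 538056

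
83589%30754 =22081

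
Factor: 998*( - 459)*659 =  - 2^1*3^3*17^1*499^1*659^1=- 301876038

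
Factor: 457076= 2^2*114269^1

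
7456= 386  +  7070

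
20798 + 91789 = 112587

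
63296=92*688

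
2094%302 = 282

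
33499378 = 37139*902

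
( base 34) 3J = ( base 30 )41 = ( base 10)121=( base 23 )56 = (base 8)171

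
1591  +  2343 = 3934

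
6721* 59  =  396539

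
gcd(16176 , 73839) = 3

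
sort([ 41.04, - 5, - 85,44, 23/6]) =[-85,-5,23/6, 41.04 , 44]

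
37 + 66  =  103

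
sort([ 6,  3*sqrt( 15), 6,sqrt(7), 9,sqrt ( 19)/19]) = [sqrt( 19) /19,sqrt(7),6,6,9,3*sqrt (15 )]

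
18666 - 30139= - 11473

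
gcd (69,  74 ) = 1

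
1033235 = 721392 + 311843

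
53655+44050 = 97705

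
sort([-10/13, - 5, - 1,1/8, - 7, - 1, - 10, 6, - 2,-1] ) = [-10 , - 7  , - 5, - 2, - 1, - 1, - 1,-10/13,1/8, 6]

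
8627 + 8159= 16786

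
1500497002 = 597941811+902555191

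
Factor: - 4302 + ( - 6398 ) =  - 10700 = - 2^2*5^2*107^1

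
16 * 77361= 1237776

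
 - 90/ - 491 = 90/491= 0.18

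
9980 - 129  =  9851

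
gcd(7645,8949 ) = 1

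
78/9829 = 78/9829 = 0.01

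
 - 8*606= -4848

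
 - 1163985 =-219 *5315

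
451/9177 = 451/9177 = 0.05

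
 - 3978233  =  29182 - 4007415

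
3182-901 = 2281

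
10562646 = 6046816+4515830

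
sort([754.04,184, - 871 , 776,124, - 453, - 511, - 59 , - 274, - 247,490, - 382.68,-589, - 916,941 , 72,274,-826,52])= [ - 916, - 871,-826, - 589 ,-511,-453, - 382.68, - 274,- 247, - 59  ,  52, 72, 124,184, 274, 490, 754.04 , 776,941 ] 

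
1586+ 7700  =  9286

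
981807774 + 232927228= 1214735002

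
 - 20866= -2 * 10433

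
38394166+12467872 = 50862038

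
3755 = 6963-3208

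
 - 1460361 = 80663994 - 82124355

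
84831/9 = 28277/3 = 9425.67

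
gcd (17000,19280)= 40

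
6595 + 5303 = 11898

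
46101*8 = 368808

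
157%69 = 19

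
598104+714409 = 1312513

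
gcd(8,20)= 4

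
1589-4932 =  - 3343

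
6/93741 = 2/31247 = 0.00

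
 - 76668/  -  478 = 160 + 94/239 = 160.39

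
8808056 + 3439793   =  12247849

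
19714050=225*87618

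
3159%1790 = 1369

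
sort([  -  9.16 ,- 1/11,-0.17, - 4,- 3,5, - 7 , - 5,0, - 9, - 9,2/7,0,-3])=[ - 9.16, - 9, - 9, - 7,  -  5, - 4, - 3,  -  3, - 0.17, - 1/11, 0,  0,  2/7,5 ] 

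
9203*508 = 4675124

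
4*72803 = 291212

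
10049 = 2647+7402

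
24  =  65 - 41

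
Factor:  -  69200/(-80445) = 80/93 = 2^4*3^( - 1 )* 5^1 * 31^( - 1 ) 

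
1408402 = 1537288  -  128886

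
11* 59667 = 656337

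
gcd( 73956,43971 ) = 3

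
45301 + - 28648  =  16653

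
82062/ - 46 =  - 41031/23 = - 1783.96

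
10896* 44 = 479424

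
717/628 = 1+ 89/628 = 1.14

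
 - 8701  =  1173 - 9874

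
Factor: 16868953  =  16868953^1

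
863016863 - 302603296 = 560413567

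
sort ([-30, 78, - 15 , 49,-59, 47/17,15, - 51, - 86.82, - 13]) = [  -  86.82, - 59, - 51,-30, - 15, - 13, 47/17,15, 49, 78 ] 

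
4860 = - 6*( - 810) 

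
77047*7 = 539329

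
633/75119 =633/75119 = 0.01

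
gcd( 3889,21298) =1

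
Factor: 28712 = 2^3*37^1*97^1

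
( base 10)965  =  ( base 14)4cd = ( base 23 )1im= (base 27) 18K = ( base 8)1705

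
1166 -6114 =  - 4948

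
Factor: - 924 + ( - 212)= - 2^4*71^1 =- 1136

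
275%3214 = 275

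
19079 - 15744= 3335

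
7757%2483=308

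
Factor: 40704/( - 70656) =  - 53/92  =  - 2^( - 2 )*23^( -1 )*53^1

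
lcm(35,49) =245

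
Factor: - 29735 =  - 5^1*19^1 * 313^1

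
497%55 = 2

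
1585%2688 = 1585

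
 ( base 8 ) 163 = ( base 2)1110011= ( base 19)61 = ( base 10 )115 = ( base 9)137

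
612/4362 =102/727 = 0.14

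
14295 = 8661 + 5634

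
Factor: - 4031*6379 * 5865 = - 150811137885 = - 3^1*5^1*17^1 * 23^1*29^1 * 139^1*6379^1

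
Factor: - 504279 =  - 3^3*19^1*983^1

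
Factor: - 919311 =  - 3^1*306437^1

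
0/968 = 0 = 0.00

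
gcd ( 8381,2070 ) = 1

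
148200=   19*7800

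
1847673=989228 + 858445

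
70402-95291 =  - 24889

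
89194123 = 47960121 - - 41234002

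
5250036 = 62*84678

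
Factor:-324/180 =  - 9/5 = -3^2*5^( - 1) 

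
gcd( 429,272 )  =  1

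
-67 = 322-389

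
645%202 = 39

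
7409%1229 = 35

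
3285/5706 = 365/634 = 0.58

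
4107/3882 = 1369/1294 = 1.06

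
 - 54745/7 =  - 54745/7 = - 7820.71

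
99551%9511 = 4441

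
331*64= 21184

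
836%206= 12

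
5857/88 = 66 +49/88  =  66.56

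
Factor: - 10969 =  - 7^1*1567^1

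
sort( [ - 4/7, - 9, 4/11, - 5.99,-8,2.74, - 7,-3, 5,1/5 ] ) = [ - 9, - 8,  -  7,- 5.99, - 3, - 4/7,1/5,4/11,2.74,5] 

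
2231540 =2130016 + 101524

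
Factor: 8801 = 13^1*677^1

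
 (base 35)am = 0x174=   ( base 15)19C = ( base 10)372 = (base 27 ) DL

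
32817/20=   1640 + 17/20   =  1640.85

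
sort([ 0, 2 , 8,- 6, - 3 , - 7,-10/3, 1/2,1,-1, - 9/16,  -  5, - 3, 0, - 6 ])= [ - 7,-6, - 6,- 5, -10/3, - 3,  -  3, - 1,  -  9/16,  0, 0, 1/2,1,2, 8 ]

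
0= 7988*0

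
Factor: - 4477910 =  - 2^1*5^1*447791^1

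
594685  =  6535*91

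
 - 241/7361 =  - 241/7361 = - 0.03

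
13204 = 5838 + 7366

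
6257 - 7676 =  - 1419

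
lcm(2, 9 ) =18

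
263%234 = 29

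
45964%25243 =20721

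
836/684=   11/9=1.22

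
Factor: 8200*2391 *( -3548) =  - 2^5 * 3^1*5^2 * 41^1*797^1*887^1 = - 69562797600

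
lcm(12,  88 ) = 264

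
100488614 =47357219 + 53131395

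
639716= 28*22847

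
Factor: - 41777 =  - 41777^1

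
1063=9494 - 8431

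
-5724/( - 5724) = 1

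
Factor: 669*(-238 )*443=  - 70535346 = - 2^1*3^1*7^1*17^1 * 223^1 * 443^1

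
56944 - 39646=17298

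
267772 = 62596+205176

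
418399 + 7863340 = 8281739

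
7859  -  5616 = 2243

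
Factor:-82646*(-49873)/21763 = 4121803958/21763= 2^1*7^( - 1 )*31^2*43^1*53^1*941^1*3109^( - 1)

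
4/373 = 4/373 = 0.01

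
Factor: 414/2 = 3^2* 23^1 = 207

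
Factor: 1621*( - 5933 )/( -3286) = 9617393/3286 = 2^ ( - 1 ) * 17^1*31^( - 1 )*53^( - 1 ) * 349^1*1621^1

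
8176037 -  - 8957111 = 17133148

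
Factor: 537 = 3^1*179^1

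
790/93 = 790/93= 8.49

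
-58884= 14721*( - 4 ) 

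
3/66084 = 1/22028  =  0.00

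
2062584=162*12732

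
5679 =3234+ 2445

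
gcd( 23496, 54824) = 7832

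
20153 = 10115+10038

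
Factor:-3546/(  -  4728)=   2^( - 2)*3^1= 3/4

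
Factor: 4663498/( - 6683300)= - 2331749/3341650 =- 2^( - 1)*5^ ( - 2)*7^1*13^( - 1)* 53^ (-1)*97^ ( - 1 )*333107^1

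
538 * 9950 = 5353100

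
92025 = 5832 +86193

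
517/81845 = 517/81845 = 0.01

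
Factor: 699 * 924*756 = 488282256 = 2^4*3^5*7^2*11^1*233^1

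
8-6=2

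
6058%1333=726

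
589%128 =77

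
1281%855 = 426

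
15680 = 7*2240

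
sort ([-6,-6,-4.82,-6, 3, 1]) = [ - 6,-6,- 6,-4.82,1, 3 ] 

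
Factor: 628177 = 11^1*57107^1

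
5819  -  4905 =914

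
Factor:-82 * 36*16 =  - 47232=-2^7*3^2*41^1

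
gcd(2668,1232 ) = 4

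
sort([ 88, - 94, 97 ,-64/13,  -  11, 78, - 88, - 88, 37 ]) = [ - 94, -88, - 88, - 11, - 64/13 , 37,78,88 , 97 ] 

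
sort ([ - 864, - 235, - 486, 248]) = [ - 864, - 486,-235,248] 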